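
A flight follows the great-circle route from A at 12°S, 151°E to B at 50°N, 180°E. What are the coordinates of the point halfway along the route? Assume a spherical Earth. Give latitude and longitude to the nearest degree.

Write both endpoints as unit vectors p₁, p₂ with components (cos φ cos λ, cos φ sin λ, sin φ).
The central angle between the endpoints is δ = arccos(p₁·p₂) ≈ 1.169 rad (67.0°).
Interpolate at f = 1/2 with slerp weights a = sin((1−f)δ)/sin δ ≈ 0.600, b = sin(fδ)/sin δ ≈ 0.600.
p = a·p₁ + b·p₂ ≈ (-0.898, 0.284, 0.335); φ = arcsin(p_z) ≈ 19.55°, λ = atan2(p_y, p_x) ≈ 162.44°.

≈ 20°N, 162°E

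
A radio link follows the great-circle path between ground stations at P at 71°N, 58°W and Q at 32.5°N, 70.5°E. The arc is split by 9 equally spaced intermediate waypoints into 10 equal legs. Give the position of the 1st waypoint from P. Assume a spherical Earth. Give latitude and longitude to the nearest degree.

≈ 75°N, 38°W

Write both endpoints as unit vectors p₁, p₂ with components (cos φ cos λ, cos φ sin λ, sin φ).
The central angle between the endpoints is δ = arccos(p₁·p₂) ≈ 1.227 rad (70.3°).
Interpolate at f = 1/10 with slerp weights a = sin((1−f)δ)/sin δ ≈ 0.949, b = sin(fδ)/sin δ ≈ 0.130.
p = a·p₁ + b·p₂ ≈ (0.200, -0.159, 0.967); φ = arcsin(p_z) ≈ 75.20°, λ = atan2(p_y, p_x) ≈ -38.37°.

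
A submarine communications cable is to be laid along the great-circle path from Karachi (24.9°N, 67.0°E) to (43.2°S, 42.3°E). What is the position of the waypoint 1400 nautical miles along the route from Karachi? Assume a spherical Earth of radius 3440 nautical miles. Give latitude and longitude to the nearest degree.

Write both endpoints as unit vectors p₁, p₂ with components (cos φ cos λ, cos φ sin λ, sin φ).
The central angle between the endpoints is δ = arccos(p₁·p₂) ≈ 1.253 rad (71.8°). The total great-circle distance is δ·R ≈ 1.253 × 3440 ≈ 4310 nmi, so the target fraction is f = 1400/4310 ≈ 0.325.
Interpolate at f ≈ 0.325 with slerp weights a = sin((1−f)δ)/sin δ ≈ 0.788, b = sin(fδ)/sin δ ≈ 0.417.
p = a·p₁ + b·p₂ ≈ (0.504, 0.862, 0.047); φ = arcsin(p_z) ≈ 2.67°, λ = atan2(p_y, p_x) ≈ 59.70°.

≈ (3°N, 60°E)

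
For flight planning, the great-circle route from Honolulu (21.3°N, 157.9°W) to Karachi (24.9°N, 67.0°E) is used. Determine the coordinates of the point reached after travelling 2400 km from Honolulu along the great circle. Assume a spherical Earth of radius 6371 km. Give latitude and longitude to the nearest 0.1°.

Convert each endpoint to a unit vector on the sphere (x = cos φ cos λ, y = cos φ sin λ, z = sin φ).
The central angle between the endpoints is δ = arccos(p₁·p₂) ≈ 2.033 rad (116.5°). The total great-circle distance is δ·R ≈ 2.033 × 6371 ≈ 12950 km, so the target fraction is f = 2400/12950 ≈ 0.185.
Interpolate at f ≈ 0.185 with slerp weights a = sin((1−f)δ)/sin δ ≈ 1.113, b = sin(fδ)/sin δ ≈ 0.411.
p = a·p₁ + b·p₂ ≈ (-0.815, -0.047, 0.577); φ = arcsin(p_z) ≈ 35.26°, λ = atan2(p_y, p_x) ≈ -176.70°.

≈ (35.3°N, 176.7°W)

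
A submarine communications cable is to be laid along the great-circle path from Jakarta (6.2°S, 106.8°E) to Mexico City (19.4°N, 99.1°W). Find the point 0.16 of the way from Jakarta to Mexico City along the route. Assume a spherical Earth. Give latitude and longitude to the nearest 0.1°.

Convert each endpoint to a unit vector on the sphere (x = cos φ cos λ, y = cos φ sin λ, z = sin φ).
The central angle between the endpoints is δ = arccos(p₁·p₂) ≈ 2.645 rad (151.6°).
Interpolate at f = 0.16 with slerp weights a = sin((1−f)δ)/sin δ ≈ 1.670, b = sin(fδ)/sin δ ≈ 0.863.
p = a·p₁ + b·p₂ ≈ (-0.609, 0.786, 0.106); φ = arcsin(p_z) ≈ 6.09°, λ = atan2(p_y, p_x) ≈ 127.74°.

≈ 6.1°N, 127.7°E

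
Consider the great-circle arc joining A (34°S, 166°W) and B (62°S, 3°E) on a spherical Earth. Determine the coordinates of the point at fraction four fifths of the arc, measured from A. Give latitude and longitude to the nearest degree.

≈ (78°S, 10°W)

Write both endpoints as unit vectors p₁, p₂ with components (cos φ cos λ, cos φ sin λ, sin φ).
The central angle between the endpoints is δ = arccos(p₁·p₂) ≈ 1.459 rad (83.6°).
Interpolate at f = 4/5 with slerp weights a = sin((1−f)δ)/sin δ ≈ 0.289, b = sin(fδ)/sin δ ≈ 0.925.
p = a·p₁ + b·p₂ ≈ (0.201, -0.035, -0.979); φ = arcsin(p_z) ≈ -78.22°, λ = atan2(p_y, p_x) ≈ -9.97°.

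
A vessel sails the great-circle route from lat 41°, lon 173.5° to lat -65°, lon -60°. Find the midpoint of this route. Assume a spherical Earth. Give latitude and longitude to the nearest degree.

≈ lat -22°, lon -152°

The haversine formula gives a central angle δ ≈ 2.472 rad (141.7°) between the endpoints.
Interpolate at f = 1/2 with slerp weights a = sin((1−f)δ)/sin δ ≈ 1.523, b = sin(fδ)/sin δ ≈ 1.523.
p = a·p₁ + b·p₂ ≈ (-0.820, -0.427, -0.381); φ = arcsin(p_z) ≈ -22.40°, λ = atan2(p_y, p_x) ≈ -152.48°.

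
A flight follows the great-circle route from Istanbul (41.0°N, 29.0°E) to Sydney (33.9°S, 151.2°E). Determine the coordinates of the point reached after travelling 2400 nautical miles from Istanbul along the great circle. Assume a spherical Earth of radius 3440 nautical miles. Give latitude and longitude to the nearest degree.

Write both endpoints as unit vectors p₁, p₂ with components (cos φ cos λ, cos φ sin λ, sin φ).
The central angle between the endpoints is δ = arccos(p₁·p₂) ≈ 2.346 rad (134.4°). The total great-circle distance is δ·R ≈ 2.346 × 3440 ≈ 8070 nmi, so the target fraction is f = 2400/8070 ≈ 0.297.
Interpolate at f ≈ 0.297 with slerp weights a = sin((1−f)δ)/sin δ ≈ 1.396, b = sin(fδ)/sin δ ≈ 0.899.
p = a·p₁ + b·p₂ ≈ (0.267, 0.870, 0.414); φ = arcsin(p_z) ≈ 24.46°, λ = atan2(p_y, p_x) ≈ 72.94°.

≈ 24°N, 73°E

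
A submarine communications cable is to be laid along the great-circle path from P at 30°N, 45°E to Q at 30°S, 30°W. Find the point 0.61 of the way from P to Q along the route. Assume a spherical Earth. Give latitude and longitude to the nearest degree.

The haversine formula gives a central angle δ ≈ 1.627 rad (93.2°) between the endpoints.
Interpolate at f = 0.61 with slerp weights a = sin((1−f)δ)/sin δ ≈ 0.594, b = sin(fδ)/sin δ ≈ 0.839.
p = a·p₁ + b·p₂ ≈ (0.992, 0.000, -0.122); φ = arcsin(p_z) ≈ -7.04°, λ = atan2(p_y, p_x) ≈ 0.02°.

≈ 7°S, 0°E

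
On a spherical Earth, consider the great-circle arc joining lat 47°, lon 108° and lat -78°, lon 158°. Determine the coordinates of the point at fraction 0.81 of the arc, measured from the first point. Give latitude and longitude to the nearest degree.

≈ lat -56°, lon 129°

Write both endpoints as unit vectors p₁, p₂ with components (cos φ cos λ, cos φ sin λ, sin φ).
The central angle between the endpoints is δ = arccos(p₁·p₂) ≈ 2.245 rad (128.6°).
Interpolate at f = 0.81 with slerp weights a = sin((1−f)δ)/sin δ ≈ 0.530, b = sin(fδ)/sin δ ≈ 1.241.
p = a·p₁ + b·p₂ ≈ (-0.351, 0.440, -0.827); φ = arcsin(p_z) ≈ -55.75°, λ = atan2(p_y, p_x) ≈ 128.56°.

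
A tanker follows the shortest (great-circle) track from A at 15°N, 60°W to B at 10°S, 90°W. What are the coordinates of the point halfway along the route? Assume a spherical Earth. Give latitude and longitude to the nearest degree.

≈ 3°N, 75°W

The haversine formula gives a central angle δ ≈ 0.678 rad (38.8°) between the endpoints.
Interpolate at f = 1/2 with slerp weights a = sin((1−f)δ)/sin δ ≈ 0.530, b = sin(fδ)/sin δ ≈ 0.530.
p = a·p₁ + b·p₂ ≈ (0.256, -0.966, 0.045); φ = arcsin(p_z) ≈ 2.59°, λ = atan2(p_y, p_x) ≈ -75.15°.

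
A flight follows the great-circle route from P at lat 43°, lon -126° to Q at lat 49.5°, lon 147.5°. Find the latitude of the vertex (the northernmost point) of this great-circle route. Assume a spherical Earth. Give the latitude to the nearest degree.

≈ 55°

The great circle lies in the plane with unit normal n̂ = (p₁ × p₂)/|p₁ × p₂|.
Here n̂_z ≈ -0.567; the vertex latitude is φ_max = arccos|n̂_z| ≈ 55.5°.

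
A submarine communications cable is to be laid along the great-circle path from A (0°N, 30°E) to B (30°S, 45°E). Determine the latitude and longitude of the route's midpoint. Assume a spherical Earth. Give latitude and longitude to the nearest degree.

Convert each endpoint to a unit vector on the sphere (x = cos φ cos λ, y = cos φ sin λ, z = sin φ).
The central angle between the endpoints is δ = arccos(p₁·p₂) ≈ 0.580 rad (33.2°).
Interpolate at f = 1/2 with slerp weights a = sin((1−f)δ)/sin δ ≈ 0.522, b = sin(fδ)/sin δ ≈ 0.522.
p = a·p₁ + b·p₂ ≈ (0.771, 0.580, -0.261); φ = arcsin(p_z) ≈ -15.12°, λ = atan2(p_y, p_x) ≈ 36.96°.

≈ (15°S, 37°E)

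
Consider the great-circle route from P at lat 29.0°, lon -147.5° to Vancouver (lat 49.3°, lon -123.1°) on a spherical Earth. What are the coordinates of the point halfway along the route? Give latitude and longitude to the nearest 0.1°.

Write both endpoints as unit vectors p₁, p₂ with components (cos φ cos λ, cos φ sin λ, sin φ).
The central angle between the endpoints is δ = arccos(p₁·p₂) ≈ 0.480 rad (27.5°).
Interpolate at f = 1/2 with slerp weights a = sin((1−f)δ)/sin δ ≈ 0.515, b = sin(fδ)/sin δ ≈ 0.515.
p = a·p₁ + b·p₂ ≈ (-0.563, -0.523, 0.640); φ = arcsin(p_z) ≈ 39.78°, λ = atan2(p_y, p_x) ≈ -137.10°.

≈ lat 39.8°, lon -137.1°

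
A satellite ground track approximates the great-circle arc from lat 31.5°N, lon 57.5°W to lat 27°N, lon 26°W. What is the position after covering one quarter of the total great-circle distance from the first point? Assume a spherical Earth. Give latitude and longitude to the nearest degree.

≈ lat 31°N, lon 49°W

Write both endpoints as unit vectors p₁, p₂ with components (cos φ cos λ, cos φ sin λ, sin φ).
The central angle between the endpoints is δ = arccos(p₁·p₂) ≈ 0.484 rad (27.8°).
Interpolate at f = 1/4 with slerp weights a = sin((1−f)δ)/sin δ ≈ 0.763, b = sin(fδ)/sin δ ≈ 0.259.
p = a·p₁ + b·p₂ ≈ (0.557, -0.650, 0.516); φ = arcsin(p_z) ≈ 31.10°, λ = atan2(p_y, p_x) ≈ -49.39°.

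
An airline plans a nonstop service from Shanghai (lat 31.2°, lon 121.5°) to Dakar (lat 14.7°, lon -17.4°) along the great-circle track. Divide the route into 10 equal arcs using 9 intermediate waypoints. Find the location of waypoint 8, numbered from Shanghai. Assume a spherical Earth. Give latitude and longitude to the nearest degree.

From cos δ = sin φ₁ sin φ₂ + cos φ₁ cos φ₂ cos Δλ, the central angle is δ ≈ 2.085 rad (119.5°).
Interpolate at f = 8/10 with slerp weights a = sin((1−f)δ)/sin δ ≈ 0.465, b = sin(fδ)/sin δ ≈ 1.143.
p = a·p₁ + b·p₂ ≈ (0.847, 0.009, 0.531); φ = arcsin(p_z) ≈ 32.08°, λ = atan2(p_y, p_x) ≈ 0.59°.

≈ lat 32°, lon 1°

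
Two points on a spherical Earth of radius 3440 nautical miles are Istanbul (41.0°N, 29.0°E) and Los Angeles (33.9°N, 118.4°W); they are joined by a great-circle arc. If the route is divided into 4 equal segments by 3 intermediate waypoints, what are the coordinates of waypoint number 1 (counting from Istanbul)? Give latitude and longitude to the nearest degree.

Convert each endpoint to a unit vector on the sphere (x = cos φ cos λ, y = cos φ sin λ, z = sin φ).
The central angle between the endpoints is δ = arccos(p₁·p₂) ≈ 1.733 rad (99.3°).
Interpolate at f = 1/4 with slerp weights a = sin((1−f)δ)/sin δ ≈ 0.976, b = sin(fδ)/sin δ ≈ 0.426.
p = a·p₁ + b·p₂ ≈ (0.477, 0.047, 0.878); φ = arcsin(p_z) ≈ 61.39°, λ = atan2(p_y, p_x) ≈ 5.58°.

≈ (61°N, 6°E)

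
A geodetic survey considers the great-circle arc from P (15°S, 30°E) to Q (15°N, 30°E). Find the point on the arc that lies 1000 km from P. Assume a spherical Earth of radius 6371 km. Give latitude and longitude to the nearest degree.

The haversine formula gives a central angle δ ≈ 0.524 rad (30.0°) between the endpoints. The total great-circle distance is δ·R ≈ 0.524 × 6371 ≈ 3336 km, so the target fraction is f = 1000/3336 ≈ 0.300.
Interpolate at f ≈ 0.300 with slerp weights a = sin((1−f)δ)/sin δ ≈ 0.717, b = sin(fδ)/sin δ ≈ 0.313.
p = a·p₁ + b·p₂ ≈ (0.861, 0.497, -0.105); φ = arcsin(p_z) ≈ -6.01°, λ = atan2(p_y, p_x) ≈ 30.00°.

≈ (6°S, 30°E)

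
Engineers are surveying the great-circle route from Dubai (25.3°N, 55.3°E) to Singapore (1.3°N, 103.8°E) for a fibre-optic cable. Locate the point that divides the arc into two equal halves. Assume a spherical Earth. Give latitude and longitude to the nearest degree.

≈ 15°N, 81°E

The haversine formula gives a central angle δ ≈ 0.916 rad (52.5°) between the endpoints.
Interpolate at f = 1/2 with slerp weights a = sin((1−f)δ)/sin δ ≈ 0.558, b = sin(fδ)/sin δ ≈ 0.558.
p = a·p₁ + b·p₂ ≈ (0.154, 0.956, 0.251); φ = arcsin(p_z) ≈ 14.53°, λ = atan2(p_y, p_x) ≈ 80.85°.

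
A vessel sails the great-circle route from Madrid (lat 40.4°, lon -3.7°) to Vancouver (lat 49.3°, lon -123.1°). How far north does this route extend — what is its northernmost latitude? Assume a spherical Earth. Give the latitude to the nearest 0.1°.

The great circle lies in the plane with unit normal n̂ = (p₁ × p₂)/|p₁ × p₂|.
Here n̂_z ≈ -0.447; the vertex latitude is φ_max = arccos|n̂_z| ≈ 63.5°.
Check via Clairaut: cos φ_max = |cos φ₁| · sin C = cos(40.4°)·sin(35.9°) ≈ 0.447, again giving ≈ 63.5°.

≈ 63.5°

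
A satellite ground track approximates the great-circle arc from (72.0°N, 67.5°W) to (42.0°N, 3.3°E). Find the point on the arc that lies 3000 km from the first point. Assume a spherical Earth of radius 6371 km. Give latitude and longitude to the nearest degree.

≈ (57°N, 10°W)

Write both endpoints as unit vectors p₁, p₂ with components (cos φ cos λ, cos φ sin λ, sin φ).
The central angle between the endpoints is δ = arccos(p₁·p₂) ≈ 0.779 rad (44.6°). The total great-circle distance is δ·R ≈ 0.779 × 6371 ≈ 4960 km, so the target fraction is f = 3000/4960 ≈ 0.605.
Interpolate at f ≈ 0.605 with slerp weights a = sin((1−f)δ)/sin δ ≈ 0.431, b = sin(fδ)/sin δ ≈ 0.646.
p = a·p₁ + b·p₂ ≈ (0.530, -0.095, 0.842); φ = arcsin(p_z) ≈ 57.40°, λ = atan2(p_y, p_x) ≈ -10.21°.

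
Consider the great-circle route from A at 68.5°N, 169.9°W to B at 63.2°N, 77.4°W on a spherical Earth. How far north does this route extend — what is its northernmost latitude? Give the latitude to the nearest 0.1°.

The great circle lies in the plane with unit normal n̂ = (p₁ × p₂)/|p₁ × p₂|.
Here n̂_z ≈ +0.291; the vertex latitude is φ_max = arccos|n̂_z| ≈ 73.1°.

≈ 73.1°N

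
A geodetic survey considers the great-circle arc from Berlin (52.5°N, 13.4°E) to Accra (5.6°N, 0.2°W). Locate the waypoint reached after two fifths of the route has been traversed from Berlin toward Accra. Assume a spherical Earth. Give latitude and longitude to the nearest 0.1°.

≈ (33.9°N, 6.2°E)

Write both endpoints as unit vectors p₁, p₂ with components (cos φ cos λ, cos φ sin λ, sin φ).
The central angle between the endpoints is δ = arccos(p₁·p₂) ≈ 0.842 rad (48.2°).
Interpolate at f = 2/5 with slerp weights a = sin((1−f)δ)/sin δ ≈ 0.649, b = sin(fδ)/sin δ ≈ 0.443.
p = a·p₁ + b·p₂ ≈ (0.825, 0.090, 0.558); φ = arcsin(p_z) ≈ 33.91°, λ = atan2(p_y, p_x) ≈ 6.22°.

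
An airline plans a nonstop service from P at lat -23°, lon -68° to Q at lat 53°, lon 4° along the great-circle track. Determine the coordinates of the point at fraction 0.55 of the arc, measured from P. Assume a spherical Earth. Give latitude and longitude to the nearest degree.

Convert each endpoint to a unit vector on the sphere (x = cos φ cos λ, y = cos φ sin λ, z = sin φ).
The central angle between the endpoints is δ = arccos(p₁·p₂) ≈ 1.712 rad (98.1°).
Interpolate at f = 0.55 with slerp weights a = sin((1−f)δ)/sin δ ≈ 0.703, b = sin(fδ)/sin δ ≈ 0.817.
p = a·p₁ + b·p₂ ≈ (0.733, -0.566, 0.377); φ = arcsin(p_z) ≈ 22.17°, λ = atan2(p_y, p_x) ≈ -37.68°.

≈ lat 22°, lon -38°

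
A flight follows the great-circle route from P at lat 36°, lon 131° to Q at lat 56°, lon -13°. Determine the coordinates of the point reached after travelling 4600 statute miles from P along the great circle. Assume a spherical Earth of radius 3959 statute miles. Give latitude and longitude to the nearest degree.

Convert each endpoint to a unit vector on the sphere (x = cos φ cos λ, y = cos φ sin λ, z = sin φ).
The central angle between the endpoints is δ = arccos(p₁·p₂) ≈ 1.449 rad (83.0°). The total great-circle distance is δ·R ≈ 1.449 × 3959 ≈ 5737 mi, so the target fraction is f = 4600/5737 ≈ 0.802.
Interpolate at f ≈ 0.802 with slerp weights a = sin((1−f)δ)/sin δ ≈ 0.285, b = sin(fδ)/sin δ ≈ 0.924.
p = a·p₁ + b·p₂ ≈ (0.352, 0.058, 0.934); φ = arcsin(p_z) ≈ 69.09°, λ = atan2(p_y, p_x) ≈ 9.35°.

≈ lat 69°, lon 9°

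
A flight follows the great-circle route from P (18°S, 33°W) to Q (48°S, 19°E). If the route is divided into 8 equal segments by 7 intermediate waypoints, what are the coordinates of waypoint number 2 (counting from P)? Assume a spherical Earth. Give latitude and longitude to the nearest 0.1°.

≈ (27.3°S, 23.3°W)

Convert each endpoint to a unit vector on the sphere (x = cos φ cos λ, y = cos φ sin λ, z = sin φ).
The central angle between the endpoints is δ = arccos(p₁·p₂) ≈ 0.900 rad (51.6°).
Interpolate at f = 2/8 with slerp weights a = sin((1−f)δ)/sin δ ≈ 0.798, b = sin(fδ)/sin δ ≈ 0.285.
p = a·p₁ + b·p₂ ≈ (0.817, -0.351, -0.458); φ = arcsin(p_z) ≈ -27.27°, λ = atan2(p_y, p_x) ≈ -23.27°.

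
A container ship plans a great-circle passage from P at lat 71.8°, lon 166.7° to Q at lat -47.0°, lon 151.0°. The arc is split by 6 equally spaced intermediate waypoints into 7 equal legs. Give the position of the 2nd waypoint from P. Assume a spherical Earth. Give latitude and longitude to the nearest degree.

Write both endpoints as unit vectors p₁, p₂ with components (cos φ cos λ, cos φ sin λ, sin φ).
The central angle between the endpoints is δ = arccos(p₁·p₂) ≈ 2.083 rad (119.3°).
Interpolate at f = 2/7 with slerp weights a = sin((1−f)δ)/sin δ ≈ 1.143, b = sin(fδ)/sin δ ≈ 0.643.
p = a·p₁ + b·p₂ ≈ (-0.731, 0.295, 0.616); φ = arcsin(p_z) ≈ 38.00°, λ = atan2(p_y, p_x) ≈ 158.04°.

≈ lat 38°, lon 158°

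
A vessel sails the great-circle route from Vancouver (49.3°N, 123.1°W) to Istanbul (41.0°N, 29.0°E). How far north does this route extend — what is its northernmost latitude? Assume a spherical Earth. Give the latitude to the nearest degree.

≈ 77°N

The great circle lies in the plane with unit normal n̂ = (p₁ × p₂)/|p₁ × p₂|.
Here n̂_z ≈ +0.231; the vertex latitude is φ_max = arccos|n̂_z| ≈ 76.7°.
Check via Clairaut: cos φ_max = |cos φ₁| · sin C = cos(49.3°)·sin(20.7°) ≈ 0.231, again giving ≈ 76.7°.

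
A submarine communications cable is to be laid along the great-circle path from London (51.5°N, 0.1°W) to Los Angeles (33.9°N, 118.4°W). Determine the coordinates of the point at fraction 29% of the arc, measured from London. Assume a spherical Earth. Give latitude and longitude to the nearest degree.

≈ 62°N, 38°W

Convert each endpoint to a unit vector on the sphere (x = cos φ cos λ, y = cos φ sin λ, z = sin φ).
The central angle between the endpoints is δ = arccos(p₁·p₂) ≈ 1.378 rad (79.0°).
Interpolate at f = 0.29 with slerp weights a = sin((1−f)δ)/sin δ ≈ 0.845, b = sin(fδ)/sin δ ≈ 0.396.
p = a·p₁ + b·p₂ ≈ (0.370, -0.290, 0.883); φ = arcsin(p_z) ≈ 61.96°, λ = atan2(p_y, p_x) ≈ -38.15°.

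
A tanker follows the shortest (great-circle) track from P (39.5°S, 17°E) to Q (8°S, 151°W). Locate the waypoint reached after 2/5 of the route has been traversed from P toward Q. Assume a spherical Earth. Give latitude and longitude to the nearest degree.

≈ (77°S, 77°W)

From cos δ = sin φ₁ sin φ₂ + cos φ₁ cos φ₂ cos Δλ, the central angle is δ ≈ 2.290 rad (131.2°).
Interpolate at f = 2/5 with slerp weights a = sin((1−f)δ)/sin δ ≈ 1.304, b = sin(fδ)/sin δ ≈ 1.054.
p = a·p₁ + b·p₂ ≈ (0.049, -0.212, -0.976); φ = arcsin(p_z) ≈ -77.43°, λ = atan2(p_y, p_x) ≈ -77.06°.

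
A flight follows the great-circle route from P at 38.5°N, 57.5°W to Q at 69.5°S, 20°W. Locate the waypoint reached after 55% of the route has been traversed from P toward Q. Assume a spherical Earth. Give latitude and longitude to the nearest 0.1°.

Convert each endpoint to a unit vector on the sphere (x = cos φ cos λ, y = cos φ sin λ, z = sin φ).
The central angle between the endpoints is δ = arccos(p₁·p₂) ≈ 1.945 rad (111.4°).
Interpolate at f = 0.55 with slerp weights a = sin((1−f)δ)/sin δ ≈ 0.825, b = sin(fδ)/sin δ ≈ 0.942.
p = a·p₁ + b·p₂ ≈ (0.657, -0.657, -0.369); φ = arcsin(p_z) ≈ -21.67°, λ = atan2(p_y, p_x) ≈ -45.02°.

≈ 21.7°S, 45.0°W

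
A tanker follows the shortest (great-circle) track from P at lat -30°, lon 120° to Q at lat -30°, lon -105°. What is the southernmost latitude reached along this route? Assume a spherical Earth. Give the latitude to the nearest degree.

≈ -56°

The great circle lies in the plane with unit normal n̂ = (p₁ × p₂)/|p₁ × p₂|.
Here n̂_z ≈ +0.552; the vertex latitude is φ_max = arccos|n̂_z| ≈ 56.5°.
Check via Clairaut: cos φ_max = |cos φ₁| · sin C = cos(30.0°)·sin(140.4°) ≈ 0.552, again giving ≈ 56.5°.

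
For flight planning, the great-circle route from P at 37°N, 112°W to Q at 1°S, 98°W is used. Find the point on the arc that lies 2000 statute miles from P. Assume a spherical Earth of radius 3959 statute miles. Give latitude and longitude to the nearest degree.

Convert each endpoint to a unit vector on the sphere (x = cos φ cos λ, y = cos φ sin λ, z = sin φ).
The central angle between the endpoints is δ = arccos(p₁·p₂) ≈ 0.701 rad (40.2°). The total great-circle distance is δ·R ≈ 0.701 × 3959 ≈ 2775 mi, so the target fraction is f = 2000/2775 ≈ 0.721.
Interpolate at f ≈ 0.721 with slerp weights a = sin((1−f)δ)/sin δ ≈ 0.302, b = sin(fδ)/sin δ ≈ 0.750.
p = a·p₁ + b·p₂ ≈ (-0.195, -0.966, 0.168); φ = arcsin(p_z) ≈ 9.69°, λ = atan2(p_y, p_x) ≈ -101.39°.

≈ 10°N, 101°W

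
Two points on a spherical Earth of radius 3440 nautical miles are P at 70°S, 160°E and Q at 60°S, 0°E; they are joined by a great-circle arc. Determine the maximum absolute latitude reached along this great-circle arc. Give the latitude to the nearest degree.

The great circle lies in the plane with unit normal n̂ = (p₁ × p₂)/|p₁ × p₂|.
Here n̂_z ≈ -0.077; the vertex latitude is φ_max = arccos|n̂_z| ≈ 85.6°.
Check via Clairaut: cos φ_max = |cos φ₁| · sin C = cos(70.0°)·sin(166.9°) ≈ 0.077, again giving ≈ 85.6°.

≈ 86°S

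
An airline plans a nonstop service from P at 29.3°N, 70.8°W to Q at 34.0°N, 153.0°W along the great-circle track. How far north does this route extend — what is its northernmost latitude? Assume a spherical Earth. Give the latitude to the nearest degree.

≈ 40°N

The great circle lies in the plane with unit normal n̂ = (p₁ × p₂)/|p₁ × p₂|.
Here n̂_z ≈ -0.772; the vertex latitude is φ_max = arccos|n̂_z| ≈ 39.5°.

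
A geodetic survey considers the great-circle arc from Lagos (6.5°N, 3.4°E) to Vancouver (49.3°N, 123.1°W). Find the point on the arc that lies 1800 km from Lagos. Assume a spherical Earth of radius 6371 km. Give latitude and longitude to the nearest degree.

≈ (20°N, 6°W)

Convert each endpoint to a unit vector on the sphere (x = cos φ cos λ, y = cos φ sin λ, z = sin φ).
The central angle between the endpoints is δ = arccos(p₁·p₂) ≈ 1.875 rad (107.4°). The total great-circle distance is δ·R ≈ 1.875 × 6371 ≈ 11946 km, so the target fraction is f = 1800/11946 ≈ 0.151.
Interpolate at f ≈ 0.151 with slerp weights a = sin((1−f)δ)/sin δ ≈ 1.048, b = sin(fδ)/sin δ ≈ 0.292.
p = a·p₁ + b·p₂ ≈ (0.935, -0.098, 0.340); φ = arcsin(p_z) ≈ 19.89°, λ = atan2(p_y, p_x) ≈ -5.97°.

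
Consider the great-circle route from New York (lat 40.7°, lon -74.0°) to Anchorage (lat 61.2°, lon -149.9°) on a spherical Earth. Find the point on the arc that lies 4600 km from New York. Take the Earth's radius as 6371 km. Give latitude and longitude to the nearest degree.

≈ lat 62°, lon -135°

Convert each endpoint to a unit vector on the sphere (x = cos φ cos λ, y = cos φ sin λ, z = sin φ).
The central angle between the endpoints is δ = arccos(p₁·p₂) ≈ 0.849 rad (48.7°). The total great-circle distance is δ·R ≈ 0.849 × 6371 ≈ 5412 km, so the target fraction is f = 4600/5412 ≈ 0.850.
Interpolate at f ≈ 0.850 with slerp weights a = sin((1−f)δ)/sin δ ≈ 0.169, b = sin(fδ)/sin δ ≈ 0.880.
p = a·p₁ + b·p₂ ≈ (-0.331, -0.336, 0.882); φ = arcsin(p_z) ≈ 61.84°, λ = atan2(p_y, p_x) ≈ -134.62°.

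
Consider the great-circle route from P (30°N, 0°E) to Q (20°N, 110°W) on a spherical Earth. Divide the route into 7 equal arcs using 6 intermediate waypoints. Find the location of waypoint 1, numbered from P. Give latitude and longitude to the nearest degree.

≈ (35°N, 15°W)

Write both endpoints as unit vectors p₁, p₂ with components (cos φ cos λ, cos φ sin λ, sin φ).
The central angle between the endpoints is δ = arccos(p₁·p₂) ≈ 1.678 rad (96.2°).
Interpolate at f = 1/7 with slerp weights a = sin((1−f)δ)/sin δ ≈ 0.997, b = sin(fδ)/sin δ ≈ 0.239.
p = a·p₁ + b·p₂ ≈ (0.787, -0.211, 0.580); φ = arcsin(p_z) ≈ 35.47°, λ = atan2(p_y, p_x) ≈ -15.01°.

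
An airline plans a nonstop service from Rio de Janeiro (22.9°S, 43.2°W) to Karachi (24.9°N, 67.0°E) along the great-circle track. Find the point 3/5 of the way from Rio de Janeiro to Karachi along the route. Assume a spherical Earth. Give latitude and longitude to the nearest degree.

The haversine formula gives a central angle δ ≈ 2.040 rad (116.9°) between the endpoints.
Interpolate at f = 3/5 with slerp weights a = sin((1−f)δ)/sin δ ≈ 0.817, b = sin(fδ)/sin δ ≈ 1.055.
p = a·p₁ + b·p₂ ≈ (0.922, 0.365, 0.126); φ = arcsin(p_z) ≈ 7.25°, λ = atan2(p_y, p_x) ≈ 21.61°.

≈ 7°N, 22°E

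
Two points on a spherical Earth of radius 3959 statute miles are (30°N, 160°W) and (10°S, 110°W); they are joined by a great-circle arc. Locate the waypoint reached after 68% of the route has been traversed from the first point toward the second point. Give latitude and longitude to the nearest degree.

≈ (3°N, 125°W)

From cos δ = sin φ₁ sin φ₂ + cos φ₁ cos φ₂ cos Δλ, the central angle is δ ≈ 1.091 rad (62.5°).
Interpolate at f = 0.68 with slerp weights a = sin((1−f)δ)/sin δ ≈ 0.386, b = sin(fδ)/sin δ ≈ 0.762.
p = a·p₁ + b·p₂ ≈ (-0.570, -0.819, 0.061); φ = arcsin(p_z) ≈ 3.47°, λ = atan2(p_y, p_x) ≈ -124.85°.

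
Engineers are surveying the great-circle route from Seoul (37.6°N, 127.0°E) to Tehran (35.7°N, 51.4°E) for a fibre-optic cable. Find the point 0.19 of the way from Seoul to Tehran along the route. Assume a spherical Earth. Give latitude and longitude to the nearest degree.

From cos δ = sin φ₁ sin φ₂ + cos φ₁ cos φ₂ cos Δλ, the central angle is δ ≈ 1.029 rad (58.9°).
Interpolate at f = 0.19 with slerp weights a = sin((1−f)δ)/sin δ ≈ 0.864, b = sin(fδ)/sin δ ≈ 0.227.
p = a·p₁ + b·p₂ ≈ (-0.297, 0.691, 0.659); φ = arcsin(p_z) ≈ 41.26°, λ = atan2(p_y, p_x) ≈ 113.28°.

≈ (41°N, 113°E)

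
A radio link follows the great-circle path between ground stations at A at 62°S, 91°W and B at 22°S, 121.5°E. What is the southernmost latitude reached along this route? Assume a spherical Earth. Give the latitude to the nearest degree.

≈ 76°S

The great circle lies in the plane with unit normal n̂ = (p₁ × p₂)/|p₁ × p₂|.
Here n̂_z ≈ -0.234; the vertex latitude is φ_max = arccos|n̂_z| ≈ 76.5°.
Check via Clairaut: cos φ_max = |cos φ₁| · sin C = cos(62.0°)·sin(150.1°) ≈ 0.234, again giving ≈ 76.5°.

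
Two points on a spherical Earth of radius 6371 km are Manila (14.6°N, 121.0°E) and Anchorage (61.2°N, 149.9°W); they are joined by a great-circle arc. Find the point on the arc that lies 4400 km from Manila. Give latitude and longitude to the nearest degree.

The haversine formula gives a central angle δ ≈ 1.341 rad (76.8°) between the endpoints. The total great-circle distance is δ·R ≈ 1.341 × 6371 ≈ 8541 km, so the target fraction is f = 4400/8541 ≈ 0.515.
Interpolate at f ≈ 0.515 with slerp weights a = sin((1−f)δ)/sin δ ≈ 0.622, b = sin(fδ)/sin δ ≈ 0.654.
p = a·p₁ + b·p₂ ≈ (-0.582, 0.357, 0.730); φ = arcsin(p_z) ≈ 46.89°, λ = atan2(p_y, p_x) ≈ 148.46°.

≈ 47°N, 148°E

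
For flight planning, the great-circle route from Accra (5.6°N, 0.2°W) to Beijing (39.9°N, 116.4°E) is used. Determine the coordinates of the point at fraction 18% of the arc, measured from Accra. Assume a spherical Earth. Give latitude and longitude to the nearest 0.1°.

The haversine formula gives a central angle δ ≈ 1.854 rad (106.2°) between the endpoints.
Interpolate at f = 0.18 with slerp weights a = sin((1−f)δ)/sin δ ≈ 1.040, b = sin(fδ)/sin δ ≈ 0.341.
p = a·p₁ + b·p₂ ≈ (0.919, 0.231, 0.320); φ = arcsin(p_z) ≈ 18.68°, λ = atan2(p_y, p_x) ≈ 14.10°.

≈ 18.7°N, 14.1°E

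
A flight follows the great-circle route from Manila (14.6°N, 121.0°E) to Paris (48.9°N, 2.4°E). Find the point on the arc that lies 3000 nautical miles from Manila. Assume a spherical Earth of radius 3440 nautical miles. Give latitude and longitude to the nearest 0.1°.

≈ 49.9°N, 77.3°E

From cos δ = sin φ₁ sin φ₂ + cos φ₁ cos φ₂ cos Δλ, the central angle is δ ≈ 1.686 rad (96.6°). The total great-circle distance is δ·R ≈ 1.686 × 3440 ≈ 5799 nmi, so the target fraction is f = 3000/5799 ≈ 0.517.
Interpolate at f ≈ 0.517 with slerp weights a = sin((1−f)δ)/sin δ ≈ 0.732, b = sin(fδ)/sin δ ≈ 0.771.
p = a·p₁ + b·p₂ ≈ (0.142, 0.628, 0.765); φ = arcsin(p_z) ≈ 49.93°, λ = atan2(p_y, p_x) ≈ 77.29°.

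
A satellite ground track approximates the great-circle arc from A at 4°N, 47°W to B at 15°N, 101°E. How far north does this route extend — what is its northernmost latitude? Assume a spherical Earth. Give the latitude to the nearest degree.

≈ 32°N

The great circle lies in the plane with unit normal n̂ = (p₁ × p₂)/|p₁ × p₂|.
Here n̂_z ≈ +0.849; the vertex latitude is φ_max = arccos|n̂_z| ≈ 31.9°.
Check via Clairaut: cos φ_max = |cos φ₁| · sin C = cos(4.0°)·sin(58.4°) ≈ 0.849, again giving ≈ 31.9°.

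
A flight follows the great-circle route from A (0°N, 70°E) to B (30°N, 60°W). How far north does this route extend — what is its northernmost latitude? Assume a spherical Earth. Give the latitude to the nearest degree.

The great circle lies in the plane with unit normal n̂ = (p₁ × p₂)/|p₁ × p₂|.
Here n̂_z ≈ -0.799; the vertex latitude is φ_max = arccos|n̂_z| ≈ 37.0°.
Check via Clairaut: cos φ_max = |cos φ₁| · sin C = cos(0.0°)·sin(53.0°) ≈ 0.799, again giving ≈ 37.0°.

≈ 37°N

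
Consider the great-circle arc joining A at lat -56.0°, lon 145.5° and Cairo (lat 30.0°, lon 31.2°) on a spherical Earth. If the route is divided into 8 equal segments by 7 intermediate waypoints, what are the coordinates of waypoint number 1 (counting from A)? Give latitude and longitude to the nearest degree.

≈ lat -53°, lon 118°

Write both endpoints as unit vectors p₁, p₂ with components (cos φ cos λ, cos φ sin λ, sin φ).
The central angle between the endpoints is δ = arccos(p₁·p₂) ≈ 2.232 rad (127.9°).
Interpolate at f = 1/8 with slerp weights a = sin((1−f)δ)/sin δ ≈ 1.175, b = sin(fδ)/sin δ ≈ 0.349.
p = a·p₁ + b·p₂ ≈ (-0.283, 0.529, -0.800); φ = arcsin(p_z) ≈ -53.14°, λ = atan2(p_y, p_x) ≈ 118.18°.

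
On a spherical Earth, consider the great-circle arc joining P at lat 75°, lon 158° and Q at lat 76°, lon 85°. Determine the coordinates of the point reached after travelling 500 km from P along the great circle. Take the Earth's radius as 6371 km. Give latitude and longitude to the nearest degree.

Write both endpoints as unit vectors p₁, p₂ with components (cos φ cos λ, cos φ sin λ, sin φ).
The central angle between the endpoints is δ = arccos(p₁·p₂) ≈ 0.299 rad (17.1°). The total great-circle distance is δ·R ≈ 0.299 × 6371 ≈ 1907 km, so the target fraction is f = 500/1907 ≈ 0.262.
Interpolate at f ≈ 0.262 with slerp weights a = sin((1−f)δ)/sin δ ≈ 0.743, b = sin(fδ)/sin δ ≈ 0.266.
p = a·p₁ + b·p₂ ≈ (-0.173, 0.136, 0.976); φ = arcsin(p_z) ≈ 77.30°, λ = atan2(p_y, p_x) ≈ 141.75°.

≈ lat 77°, lon 142°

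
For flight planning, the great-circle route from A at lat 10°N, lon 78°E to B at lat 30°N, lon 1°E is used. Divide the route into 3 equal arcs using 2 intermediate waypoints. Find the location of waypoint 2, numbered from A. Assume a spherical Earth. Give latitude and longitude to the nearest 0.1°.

From cos δ = sin φ₁ sin φ₂ + cos φ₁ cos φ₂ cos Δλ, the central angle is δ ≈ 1.288 rad (73.8°).
Interpolate at f = 2/3 with slerp weights a = sin((1−f)δ)/sin δ ≈ 0.434, b = sin(fδ)/sin δ ≈ 0.788.
p = a·p₁ + b·p₂ ≈ (0.771, 0.430, 0.469); φ = arcsin(p_z) ≈ 28.00°, λ = atan2(p_y, p_x) ≈ 29.11°.

≈ lat 28.0°N, lon 29.1°E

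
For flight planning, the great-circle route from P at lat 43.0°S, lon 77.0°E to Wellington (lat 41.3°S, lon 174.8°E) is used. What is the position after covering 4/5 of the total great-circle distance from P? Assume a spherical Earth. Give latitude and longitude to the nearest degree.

≈ lat 49°S, lon 159°E

Write both endpoints as unit vectors p₁, p₂ with components (cos φ cos λ, cos φ sin λ, sin φ).
The central angle between the endpoints is δ = arccos(p₁·p₂) ≈ 1.186 rad (67.9°).
Interpolate at f = 4/5 with slerp weights a = sin((1−f)δ)/sin δ ≈ 0.253, b = sin(fδ)/sin δ ≈ 0.877.
p = a·p₁ + b·p₂ ≈ (-0.614, 0.240, -0.752); φ = arcsin(p_z) ≈ -48.73°, λ = atan2(p_y, p_x) ≈ 158.63°.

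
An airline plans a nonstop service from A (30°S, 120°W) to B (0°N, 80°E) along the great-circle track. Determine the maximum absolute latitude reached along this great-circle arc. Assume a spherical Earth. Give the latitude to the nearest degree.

The great circle lies in the plane with unit normal n̂ = (p₁ × p₂)/|p₁ × p₂|.
Here n̂_z ≈ -0.510; the vertex latitude is φ_max = arccos|n̂_z| ≈ 59.4°.
Check via Clairaut: cos φ_max = |cos φ₁| · sin C = cos(30.0°)·sin(143.9°) ≈ 0.510, again giving ≈ 59.4°.

≈ 59°S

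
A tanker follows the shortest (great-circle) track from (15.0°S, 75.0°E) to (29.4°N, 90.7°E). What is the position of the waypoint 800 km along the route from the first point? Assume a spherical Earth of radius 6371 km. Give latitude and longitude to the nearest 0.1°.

From cos δ = sin φ₁ sin φ₂ + cos φ₁ cos φ₂ cos Δλ, the central angle is δ ≈ 0.819 rad (46.9°). The total great-circle distance is δ·R ≈ 0.819 × 6371 ≈ 5217 km, so the target fraction is f = 800/5217 ≈ 0.153.
Interpolate at f ≈ 0.153 with slerp weights a = sin((1−f)δ)/sin δ ≈ 0.875, b = sin(fδ)/sin δ ≈ 0.171.
p = a·p₁ + b·p₂ ≈ (0.217, 0.966, -0.142); φ = arcsin(p_z) ≈ -8.18°, λ = atan2(p_y, p_x) ≈ 77.34°.

≈ (8.2°S, 77.3°E)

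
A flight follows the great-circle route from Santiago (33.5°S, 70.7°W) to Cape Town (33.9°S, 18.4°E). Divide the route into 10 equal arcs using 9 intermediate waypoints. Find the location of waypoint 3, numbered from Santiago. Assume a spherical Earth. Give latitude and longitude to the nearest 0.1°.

Convert each endpoint to a unit vector on the sphere (x = cos φ cos λ, y = cos φ sin λ, z = sin φ).
The central angle between the endpoints is δ = arccos(p₁·p₂) ≈ 1.246 rad (71.4°).
Interpolate at f = 3/10 with slerp weights a = sin((1−f)δ)/sin δ ≈ 0.808, b = sin(fδ)/sin δ ≈ 0.385.
p = a·p₁ + b·p₂ ≈ (0.526, -0.535, -0.661); φ = arcsin(p_z) ≈ -41.37°, λ = atan2(p_y, p_x) ≈ -45.47°.

≈ 41.4°S, 45.5°W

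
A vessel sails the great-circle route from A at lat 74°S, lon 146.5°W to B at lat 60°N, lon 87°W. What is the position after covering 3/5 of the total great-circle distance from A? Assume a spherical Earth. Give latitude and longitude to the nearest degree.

Write both endpoints as unit vectors p₁, p₂ with components (cos φ cos λ, cos φ sin λ, sin φ).
The central angle between the endpoints is δ = arccos(p₁·p₂) ≈ 2.438 rad (139.7°).
Interpolate at f = 3/5 with slerp weights a = sin((1−f)δ)/sin δ ≈ 1.280, b = sin(fδ)/sin δ ≈ 1.537.
p = a·p₁ + b·p₂ ≈ (-0.254, -0.962, 0.101); φ = arcsin(p_z) ≈ 5.79°, λ = atan2(p_y, p_x) ≈ -104.79°.

≈ lat 6°N, lon 105°W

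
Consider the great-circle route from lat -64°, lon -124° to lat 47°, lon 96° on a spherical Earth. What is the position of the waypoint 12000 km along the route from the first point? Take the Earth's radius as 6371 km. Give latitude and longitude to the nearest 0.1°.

≈ lat 8.2°, lon 121.5°

From cos δ = sin φ₁ sin φ₂ + cos φ₁ cos φ₂ cos Δλ, the central angle is δ ≈ 2.660 rad (152.4°). The total great-circle distance is δ·R ≈ 2.660 × 6371 ≈ 16948 km, so the target fraction is f = 12000/16948 ≈ 0.708.
Interpolate at f ≈ 0.708 with slerp weights a = sin((1−f)δ)/sin δ ≈ 1.514, b = sin(fδ)/sin δ ≈ 2.055.
p = a·p₁ + b·p₂ ≈ (-0.518, 0.844, 0.142); φ = arcsin(p_z) ≈ 8.18°, λ = atan2(p_y, p_x) ≈ 121.53°.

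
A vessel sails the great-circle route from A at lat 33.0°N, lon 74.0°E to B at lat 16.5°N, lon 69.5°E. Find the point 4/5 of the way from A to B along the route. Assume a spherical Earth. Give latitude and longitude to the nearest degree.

The haversine formula gives a central angle δ ≈ 0.297 rad (17.0°) between the endpoints.
Interpolate at f = 4/5 with slerp weights a = sin((1−f)δ)/sin δ ≈ 0.203, b = sin(fδ)/sin δ ≈ 0.804.
p = a·p₁ + b·p₂ ≈ (0.317, 0.886, 0.339); φ = arcsin(p_z) ≈ 19.81°, λ = atan2(p_y, p_x) ≈ 70.31°.

≈ lat 20°N, lon 70°E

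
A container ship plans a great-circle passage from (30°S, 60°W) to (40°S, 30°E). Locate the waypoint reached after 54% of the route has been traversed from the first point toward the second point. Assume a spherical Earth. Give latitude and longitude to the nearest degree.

From cos δ = sin φ₁ sin φ₂ + cos φ₁ cos φ₂ cos Δλ, the central angle is δ ≈ 1.244 rad (71.3°).
Interpolate at f = 0.54 with slerp weights a = sin((1−f)δ)/sin δ ≈ 0.572, b = sin(fδ)/sin δ ≈ 0.657.
p = a·p₁ + b·p₂ ≈ (0.683, -0.177, -0.708); φ = arcsin(p_z) ≈ -45.09°, λ = atan2(p_y, p_x) ≈ -14.53°.

≈ (45°S, 15°W)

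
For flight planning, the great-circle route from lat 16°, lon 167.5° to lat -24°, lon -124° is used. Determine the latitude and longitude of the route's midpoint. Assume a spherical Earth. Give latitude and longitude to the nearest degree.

≈ lat -5°, lon -159°

The haversine formula gives a central angle δ ≈ 1.359 rad (77.9°) between the endpoints.
Interpolate at f = 1/2 with slerp weights a = sin((1−f)δ)/sin δ ≈ 0.643, b = sin(fδ)/sin δ ≈ 0.643.
p = a·p₁ + b·p₂ ≈ (-0.932, -0.353, -0.084); φ = arcsin(p_z) ≈ -4.83°, λ = atan2(p_y, p_x) ≈ -159.24°.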